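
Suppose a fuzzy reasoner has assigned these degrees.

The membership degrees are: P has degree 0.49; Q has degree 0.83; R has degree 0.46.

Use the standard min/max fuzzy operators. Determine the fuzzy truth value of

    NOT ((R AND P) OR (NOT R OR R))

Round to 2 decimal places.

0.46

R AND P = min(a, b) on (0.46, 0.49) = 0.46
NOT R = 1 − 0.46 = 0.54
NOT R OR R = max(a, b) on (0.54, 0.46) = 0.54
(R AND P) OR (NOT R OR R) = max(a, b) on (0.46, 0.54) = 0.54
NOT ((R AND P) OR (NOT R OR R)) = 1 − 0.54 = 0.46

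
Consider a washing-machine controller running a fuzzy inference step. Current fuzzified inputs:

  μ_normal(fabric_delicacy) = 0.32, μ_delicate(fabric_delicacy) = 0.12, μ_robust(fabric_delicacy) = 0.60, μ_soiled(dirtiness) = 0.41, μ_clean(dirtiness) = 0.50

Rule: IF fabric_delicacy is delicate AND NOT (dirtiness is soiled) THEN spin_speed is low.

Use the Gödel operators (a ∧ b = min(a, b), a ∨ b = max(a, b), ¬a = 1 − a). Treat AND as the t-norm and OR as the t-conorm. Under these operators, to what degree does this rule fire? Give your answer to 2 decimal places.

0.12

firing strength: delicate=0.12, ¬soiled=1−0.41=0.59; AND[min(a, b)] → w = 0.12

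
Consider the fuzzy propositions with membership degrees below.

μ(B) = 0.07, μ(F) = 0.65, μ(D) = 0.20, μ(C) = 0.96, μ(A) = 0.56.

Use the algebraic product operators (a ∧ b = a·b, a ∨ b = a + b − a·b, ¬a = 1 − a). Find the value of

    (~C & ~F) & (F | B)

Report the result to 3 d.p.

0.009

~C = 1 − 0.9600 = 0.0400
~F = 1 − 0.6500 = 0.3500
~C & ~F = a·b on (0.0400, 0.3500) = 0.0140
F | B = a + b − a·b on (0.6500, 0.0700) = 0.6745
(~C & ~F) & (F | B) = a·b on (0.0140, 0.6745) = 0.0094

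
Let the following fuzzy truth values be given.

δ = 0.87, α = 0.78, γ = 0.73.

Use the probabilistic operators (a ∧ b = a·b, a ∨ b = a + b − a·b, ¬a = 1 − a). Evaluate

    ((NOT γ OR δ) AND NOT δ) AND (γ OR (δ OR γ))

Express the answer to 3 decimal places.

0.117

NOT γ = 1 − 0.7300 = 0.2700
NOT γ OR δ = a + b − a·b on (0.2700, 0.8700) = 0.9051
NOT δ = 1 − 0.8700 = 0.1300
(NOT γ OR δ) AND NOT δ = a·b on (0.9051, 0.1300) = 0.1177
δ OR γ = a + b − a·b on (0.8700, 0.7300) = 0.9649
γ OR (δ OR γ) = a + b − a·b on (0.7300, 0.9649) = 0.9905
((NOT γ OR δ) AND NOT δ) AND (γ OR (δ OR γ)) = a·b on (0.1177, 0.9905) = 0.1165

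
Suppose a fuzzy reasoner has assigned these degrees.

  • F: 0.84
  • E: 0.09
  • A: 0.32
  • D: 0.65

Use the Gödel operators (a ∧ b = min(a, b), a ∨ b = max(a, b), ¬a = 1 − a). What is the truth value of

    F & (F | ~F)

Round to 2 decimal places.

~F = 1 − 0.84 = 0.16
F | ~F = max(a, b) on (0.84, 0.16) = 0.84
F & (F | ~F) = min(a, b) on (0.84, 0.84) = 0.84

0.84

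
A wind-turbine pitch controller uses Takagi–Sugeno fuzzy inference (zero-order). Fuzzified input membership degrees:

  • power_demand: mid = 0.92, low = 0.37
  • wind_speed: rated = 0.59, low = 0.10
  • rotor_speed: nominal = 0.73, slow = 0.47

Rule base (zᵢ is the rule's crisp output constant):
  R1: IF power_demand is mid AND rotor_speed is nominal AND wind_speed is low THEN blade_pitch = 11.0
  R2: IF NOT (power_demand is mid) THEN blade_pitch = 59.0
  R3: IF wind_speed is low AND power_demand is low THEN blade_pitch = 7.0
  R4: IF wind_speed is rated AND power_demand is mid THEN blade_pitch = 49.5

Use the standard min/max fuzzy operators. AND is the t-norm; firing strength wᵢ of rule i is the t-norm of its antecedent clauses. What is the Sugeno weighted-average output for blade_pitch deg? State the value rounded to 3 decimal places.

41.063

R1 (z=11.0): mid=0.92, nominal=0.73, low=0.10; AND[min(a, b)] → w = 0.10
R2 (z=59.0): ¬mid=1−0.92=0.08 → w = 0.08
R3 (z=7.0): low=0.10, low=0.37; AND[min(a, b)] → w = 0.10
R4 (z=49.5): rated=0.59, mid=0.92; AND[min(a, b)] → w = 0.59
Weighted average = (0.10·11.0 + 0.08·59.0 + 0.10·7.0 + 0.59·49.5) / (0.10 + 0.08 + 0.10 + 0.59)
  = 35.7250 / 0.8700 = 41.063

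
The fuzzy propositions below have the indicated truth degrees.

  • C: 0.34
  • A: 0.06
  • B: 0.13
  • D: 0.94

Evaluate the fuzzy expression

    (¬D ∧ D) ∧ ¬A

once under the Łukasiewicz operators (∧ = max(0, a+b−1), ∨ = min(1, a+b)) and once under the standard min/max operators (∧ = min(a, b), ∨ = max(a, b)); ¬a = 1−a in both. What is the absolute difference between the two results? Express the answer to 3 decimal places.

Under Łukasiewicz:
  ¬D = 1 − 0.94 = 0.06
  ¬D ∧ D = max(0, a+b−1) on (0.06, 0.94) = 0.00
  ¬A = 1 − 0.06 = 0.94
  (¬D ∧ D) ∧ ¬A = max(0, a+b−1) on (0.00, 0.94) = 0.00
  → value = 0.0000
Under standard min/max:
  ¬D = 1 − 0.94 = 0.06
  ¬D ∧ D = min(a, b) on (0.06, 0.94) = 0.06
  ¬A = 1 − 0.06 = 0.94
  (¬D ∧ D) ∧ ¬A = min(a, b) on (0.06, 0.94) = 0.06
  → value = 0.0600
|0.0000 − 0.0600| = 0.060

0.060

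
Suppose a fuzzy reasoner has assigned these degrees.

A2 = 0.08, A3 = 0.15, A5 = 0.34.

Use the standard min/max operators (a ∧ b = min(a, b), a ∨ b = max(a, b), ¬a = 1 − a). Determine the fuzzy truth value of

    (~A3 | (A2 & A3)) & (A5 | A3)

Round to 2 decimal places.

~A3 = 1 − 0.15 = 0.85
A2 & A3 = min(a, b) on (0.08, 0.15) = 0.08
~A3 | (A2 & A3) = max(a, b) on (0.85, 0.08) = 0.85
A5 | A3 = max(a, b) on (0.34, 0.15) = 0.34
(~A3 | (A2 & A3)) & (A5 | A3) = min(a, b) on (0.85, 0.34) = 0.34

0.34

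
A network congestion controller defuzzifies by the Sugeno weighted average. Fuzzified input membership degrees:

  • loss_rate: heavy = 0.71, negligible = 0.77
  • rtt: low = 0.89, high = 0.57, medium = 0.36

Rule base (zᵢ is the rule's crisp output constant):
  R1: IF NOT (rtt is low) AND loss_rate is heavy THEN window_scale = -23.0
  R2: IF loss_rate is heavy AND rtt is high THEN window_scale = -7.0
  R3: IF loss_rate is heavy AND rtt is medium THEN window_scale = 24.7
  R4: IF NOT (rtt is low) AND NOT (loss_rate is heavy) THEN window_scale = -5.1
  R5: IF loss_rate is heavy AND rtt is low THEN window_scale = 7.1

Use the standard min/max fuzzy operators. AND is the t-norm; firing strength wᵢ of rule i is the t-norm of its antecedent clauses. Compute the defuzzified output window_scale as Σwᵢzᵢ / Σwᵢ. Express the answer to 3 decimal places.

3.684

R1 (z=-23.0): ¬low=1−0.89=0.11, heavy=0.71; AND[min(a, b)] → w = 0.11
R2 (z=-7.0): heavy=0.71, high=0.57; AND[min(a, b)] → w = 0.57
R3 (z=24.7): heavy=0.71, medium=0.36; AND[min(a, b)] → w = 0.36
R4 (z=-5.1): ¬low=1−0.89=0.11, ¬heavy=1−0.71=0.29; AND[min(a, b)] → w = 0.11
R5 (z=7.1): heavy=0.71, low=0.89; AND[min(a, b)] → w = 0.71
Weighted average = (0.11·-23.0 + 0.57·-7.0 + 0.36·24.7 + 0.11·-5.1 + 0.71·7.1) / (0.11 + 0.57 + 0.36 + 0.11 + 0.71)
  = 6.8520 / 1.8600 = 3.684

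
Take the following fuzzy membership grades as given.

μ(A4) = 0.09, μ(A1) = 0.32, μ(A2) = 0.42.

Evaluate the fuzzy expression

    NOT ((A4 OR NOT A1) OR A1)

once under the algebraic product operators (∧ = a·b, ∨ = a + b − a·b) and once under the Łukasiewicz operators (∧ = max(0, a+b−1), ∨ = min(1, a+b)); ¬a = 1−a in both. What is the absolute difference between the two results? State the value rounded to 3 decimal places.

Under algebraic product:
  NOT A1 = 1 − 0.3200 = 0.6800
  A4 OR NOT A1 = a + b − a·b on (0.0900, 0.6800) = 0.7088
  (A4 OR NOT A1) OR A1 = a + b − a·b on (0.7088, 0.3200) = 0.8020
  NOT ((A4 OR NOT A1) OR A1) = 1 − 0.8020 = 0.1980
  → value = 0.1980
Under Łukasiewicz:
  NOT A1 = 1 − 0.32 = 0.68
  A4 OR NOT A1 = min(1, a+b) on (0.09, 0.68) = 0.77
  (A4 OR NOT A1) OR A1 = min(1, a+b) on (0.77, 0.32) = 1.00
  NOT ((A4 OR NOT A1) OR A1) = 1 − 1.00 = 0.00
  → value = 0.0000
|0.1980 − 0.0000| = 0.198

0.198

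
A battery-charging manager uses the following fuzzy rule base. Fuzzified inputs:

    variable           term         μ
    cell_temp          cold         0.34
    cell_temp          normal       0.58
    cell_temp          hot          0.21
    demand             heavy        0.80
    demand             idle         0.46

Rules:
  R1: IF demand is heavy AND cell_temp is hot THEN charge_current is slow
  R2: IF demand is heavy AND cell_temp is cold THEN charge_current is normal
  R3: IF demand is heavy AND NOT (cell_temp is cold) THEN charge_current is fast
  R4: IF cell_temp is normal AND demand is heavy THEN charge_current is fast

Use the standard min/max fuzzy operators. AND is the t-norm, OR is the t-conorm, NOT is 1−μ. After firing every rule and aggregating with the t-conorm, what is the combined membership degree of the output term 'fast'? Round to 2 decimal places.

R1: heavy=0.80, hot=0.21; AND[min(a, b)] → w = 0.21
R2: heavy=0.80, cold=0.34; AND[min(a, b)] → w = 0.34
R3: heavy=0.80, ¬cold=1−0.34=0.66; AND[min(a, b)] → w = 0.66
R4: normal=0.58, heavy=0.80; AND[min(a, b)] → w = 0.58
Rules with consequent 'fast': {R3, R4} → strengths 0.66, 0.58
Aggregate via t-conorm [max(a, b)]: 0.66

0.66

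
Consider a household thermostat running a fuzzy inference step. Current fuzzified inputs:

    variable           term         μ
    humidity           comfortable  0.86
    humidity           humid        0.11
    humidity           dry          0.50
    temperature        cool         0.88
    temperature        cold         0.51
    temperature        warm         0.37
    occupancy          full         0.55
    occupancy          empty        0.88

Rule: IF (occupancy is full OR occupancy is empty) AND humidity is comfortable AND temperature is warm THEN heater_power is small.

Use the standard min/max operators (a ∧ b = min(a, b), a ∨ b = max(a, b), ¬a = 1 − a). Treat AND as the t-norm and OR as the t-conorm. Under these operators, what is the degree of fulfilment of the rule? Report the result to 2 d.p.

0.37

firing strength: (full=0.55 OR empty=0.88) = 0.88; AND[min(a, b)] with comfortable=0.86, warm=0.37 → w = 0.37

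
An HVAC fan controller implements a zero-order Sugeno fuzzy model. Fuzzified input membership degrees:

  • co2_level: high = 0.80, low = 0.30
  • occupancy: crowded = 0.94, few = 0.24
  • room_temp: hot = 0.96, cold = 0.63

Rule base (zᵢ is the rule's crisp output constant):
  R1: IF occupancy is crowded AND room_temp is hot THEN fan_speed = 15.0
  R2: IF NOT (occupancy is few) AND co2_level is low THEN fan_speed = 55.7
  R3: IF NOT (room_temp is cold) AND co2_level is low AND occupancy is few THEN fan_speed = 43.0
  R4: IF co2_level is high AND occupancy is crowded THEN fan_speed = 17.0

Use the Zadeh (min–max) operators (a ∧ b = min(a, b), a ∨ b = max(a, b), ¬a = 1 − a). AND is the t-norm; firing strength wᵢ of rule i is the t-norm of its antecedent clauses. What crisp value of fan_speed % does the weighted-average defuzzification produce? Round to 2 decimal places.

R1 (z=15.0): crowded=0.94, hot=0.96; AND[min(a, b)] → w = 0.94
R2 (z=55.7): ¬few=1−0.24=0.76, low=0.30; AND[min(a, b)] → w = 0.30
R3 (z=43.0): ¬cold=1−0.63=0.37, low=0.30, few=0.24; AND[min(a, b)] → w = 0.24
R4 (z=17.0): high=0.80, crowded=0.94; AND[min(a, b)] → w = 0.80
Weighted average = (0.94·15.0 + 0.30·55.7 + 0.24·43.0 + 0.80·17.0) / (0.94 + 0.30 + 0.24 + 0.80)
  = 54.7300 / 2.2800 = 24.00

24.00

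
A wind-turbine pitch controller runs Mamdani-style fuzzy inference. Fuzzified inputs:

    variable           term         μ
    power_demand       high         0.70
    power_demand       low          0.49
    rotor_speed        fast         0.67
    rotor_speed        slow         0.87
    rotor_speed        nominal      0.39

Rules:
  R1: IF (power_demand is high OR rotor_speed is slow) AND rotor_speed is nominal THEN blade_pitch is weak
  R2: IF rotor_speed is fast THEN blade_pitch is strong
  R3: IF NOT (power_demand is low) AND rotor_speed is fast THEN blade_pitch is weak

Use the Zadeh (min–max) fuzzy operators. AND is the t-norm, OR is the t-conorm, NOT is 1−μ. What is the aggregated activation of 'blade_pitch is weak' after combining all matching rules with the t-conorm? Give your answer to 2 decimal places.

0.51

R1: (high=0.70 OR slow=0.87) = 0.87; AND[min(a, b)] with nominal=0.39 → w = 0.39
R2: fast=0.67 → w = 0.67
R3: ¬low=1−0.49=0.51, fast=0.67; AND[min(a, b)] → w = 0.51
Rules with consequent 'weak': {R1, R3} → strengths 0.39, 0.51
Aggregate via t-conorm [max(a, b)]: 0.51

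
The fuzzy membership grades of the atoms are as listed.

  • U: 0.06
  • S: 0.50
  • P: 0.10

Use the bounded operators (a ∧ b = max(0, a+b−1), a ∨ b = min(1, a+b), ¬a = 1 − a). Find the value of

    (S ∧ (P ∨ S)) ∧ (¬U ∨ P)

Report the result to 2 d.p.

P ∨ S = min(1, a+b) on (0.10, 0.50) = 0.60
S ∧ (P ∨ S) = max(0, a+b−1) on (0.50, 0.60) = 0.10
¬U = 1 − 0.06 = 0.94
¬U ∨ P = min(1, a+b) on (0.94, 0.10) = 1.00
(S ∧ (P ∨ S)) ∧ (¬U ∨ P) = max(0, a+b−1) on (0.10, 1.00) = 0.10

0.10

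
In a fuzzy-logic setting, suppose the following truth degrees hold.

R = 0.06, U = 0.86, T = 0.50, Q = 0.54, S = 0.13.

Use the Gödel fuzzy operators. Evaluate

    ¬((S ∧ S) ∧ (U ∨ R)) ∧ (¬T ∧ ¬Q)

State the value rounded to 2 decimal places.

S ∧ S = min(a, b) on (0.13, 0.13) = 0.13
U ∨ R = max(a, b) on (0.86, 0.06) = 0.86
(S ∧ S) ∧ (U ∨ R) = min(a, b) on (0.13, 0.86) = 0.13
¬((S ∧ S) ∧ (U ∨ R)) = 1 − 0.13 = 0.87
¬T = 1 − 0.50 = 0.50
¬Q = 1 − 0.54 = 0.46
¬T ∧ ¬Q = min(a, b) on (0.50, 0.46) = 0.46
¬((S ∧ S) ∧ (U ∨ R)) ∧ (¬T ∧ ¬Q) = min(a, b) on (0.87, 0.46) = 0.46

0.46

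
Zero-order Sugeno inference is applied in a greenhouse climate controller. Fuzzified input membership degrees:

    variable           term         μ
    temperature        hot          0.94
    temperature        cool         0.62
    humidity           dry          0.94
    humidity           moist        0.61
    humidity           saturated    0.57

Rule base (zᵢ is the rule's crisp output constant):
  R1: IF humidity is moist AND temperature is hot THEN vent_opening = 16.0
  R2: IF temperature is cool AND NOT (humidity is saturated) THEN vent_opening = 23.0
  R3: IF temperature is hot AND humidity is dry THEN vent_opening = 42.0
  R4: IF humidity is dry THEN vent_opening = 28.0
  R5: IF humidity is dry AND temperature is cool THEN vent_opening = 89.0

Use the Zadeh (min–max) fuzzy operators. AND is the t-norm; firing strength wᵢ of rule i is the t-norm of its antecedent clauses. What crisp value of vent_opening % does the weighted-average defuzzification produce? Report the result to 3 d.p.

R1 (z=16.0): moist=0.61, hot=0.94; AND[min(a, b)] → w = 0.61
R2 (z=23.0): cool=0.62, ¬saturated=1−0.57=0.43; AND[min(a, b)] → w = 0.43
R3 (z=42.0): hot=0.94, dry=0.94; AND[min(a, b)] → w = 0.94
R4 (z=28.0): dry=0.94 → w = 0.94
R5 (z=89.0): dry=0.94, cool=0.62; AND[min(a, b)] → w = 0.62
Weighted average = (0.61·16.0 + 0.43·23.0 + 0.94·42.0 + 0.94·28.0 + 0.62·89.0) / (0.61 + 0.43 + 0.94 + 0.94 + 0.62)
  = 140.6300 / 3.5400 = 39.726

39.726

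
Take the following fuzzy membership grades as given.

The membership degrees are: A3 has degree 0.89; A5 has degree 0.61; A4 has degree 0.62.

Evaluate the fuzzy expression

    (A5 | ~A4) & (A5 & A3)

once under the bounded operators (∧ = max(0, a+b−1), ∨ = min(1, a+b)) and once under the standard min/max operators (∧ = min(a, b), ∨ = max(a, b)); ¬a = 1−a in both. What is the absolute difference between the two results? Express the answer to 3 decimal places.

0.120

Under bounded:
  ~A4 = 1 − 0.62 = 0.38
  A5 | ~A4 = min(1, a+b) on (0.61, 0.38) = 0.99
  A5 & A3 = max(0, a+b−1) on (0.61, 0.89) = 0.50
  (A5 | ~A4) & (A5 & A3) = max(0, a+b−1) on (0.99, 0.50) = 0.49
  → value = 0.4900
Under standard min/max:
  ~A4 = 1 − 0.62 = 0.38
  A5 | ~A4 = max(a, b) on (0.61, 0.38) = 0.61
  A5 & A3 = min(a, b) on (0.61, 0.89) = 0.61
  (A5 | ~A4) & (A5 & A3) = min(a, b) on (0.61, 0.61) = 0.61
  → value = 0.6100
|0.4900 − 0.6100| = 0.120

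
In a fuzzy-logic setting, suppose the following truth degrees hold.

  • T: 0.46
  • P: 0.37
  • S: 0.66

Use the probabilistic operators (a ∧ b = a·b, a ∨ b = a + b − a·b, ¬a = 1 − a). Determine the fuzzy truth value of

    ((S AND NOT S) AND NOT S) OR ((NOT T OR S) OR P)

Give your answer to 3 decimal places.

0.909

NOT S = 1 − 0.6600 = 0.3400
S AND NOT S = a·b on (0.6600, 0.3400) = 0.2244
NOT S = 1 − 0.6600 = 0.3400
(S AND NOT S) AND NOT S = a·b on (0.2244, 0.3400) = 0.0763
NOT T = 1 − 0.4600 = 0.5400
NOT T OR S = a + b − a·b on (0.5400, 0.6600) = 0.8436
(NOT T OR S) OR P = a + b − a·b on (0.8436, 0.3700) = 0.9015
((S AND NOT S) AND NOT S) OR ((NOT T OR S) OR P) = a + b − a·b on (0.0763, 0.9015) = 0.9090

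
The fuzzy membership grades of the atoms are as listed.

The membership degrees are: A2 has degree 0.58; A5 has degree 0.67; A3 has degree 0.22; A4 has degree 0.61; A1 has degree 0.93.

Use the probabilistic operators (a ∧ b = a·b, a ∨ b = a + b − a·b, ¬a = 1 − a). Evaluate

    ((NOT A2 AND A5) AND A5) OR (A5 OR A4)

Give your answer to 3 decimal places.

0.896

NOT A2 = 1 − 0.5800 = 0.4200
NOT A2 AND A5 = a·b on (0.4200, 0.6700) = 0.2814
(NOT A2 AND A5) AND A5 = a·b on (0.2814, 0.6700) = 0.1885
A5 OR A4 = a + b − a·b on (0.6700, 0.6100) = 0.8713
((NOT A2 AND A5) AND A5) OR (A5 OR A4) = a + b − a·b on (0.1885, 0.8713) = 0.8956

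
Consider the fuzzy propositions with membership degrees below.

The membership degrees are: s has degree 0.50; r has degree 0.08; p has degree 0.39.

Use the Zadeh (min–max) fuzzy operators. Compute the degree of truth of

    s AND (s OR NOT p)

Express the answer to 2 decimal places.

0.50

NOT p = 1 − 0.39 = 0.61
s OR NOT p = max(a, b) on (0.50, 0.61) = 0.61
s AND (s OR NOT p) = min(a, b) on (0.50, 0.61) = 0.50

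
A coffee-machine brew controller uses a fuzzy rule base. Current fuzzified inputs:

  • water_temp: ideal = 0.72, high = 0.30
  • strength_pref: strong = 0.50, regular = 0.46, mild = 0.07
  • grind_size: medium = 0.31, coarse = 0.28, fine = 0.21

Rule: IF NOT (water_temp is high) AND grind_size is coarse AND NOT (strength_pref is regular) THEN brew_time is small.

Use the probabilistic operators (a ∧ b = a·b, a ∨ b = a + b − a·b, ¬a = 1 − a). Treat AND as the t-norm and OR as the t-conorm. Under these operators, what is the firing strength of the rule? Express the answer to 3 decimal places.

0.106

firing strength: ¬high=1−0.30=0.70, coarse=0.28, ¬regular=1−0.46=0.54; AND[a·b] → w = 0.1058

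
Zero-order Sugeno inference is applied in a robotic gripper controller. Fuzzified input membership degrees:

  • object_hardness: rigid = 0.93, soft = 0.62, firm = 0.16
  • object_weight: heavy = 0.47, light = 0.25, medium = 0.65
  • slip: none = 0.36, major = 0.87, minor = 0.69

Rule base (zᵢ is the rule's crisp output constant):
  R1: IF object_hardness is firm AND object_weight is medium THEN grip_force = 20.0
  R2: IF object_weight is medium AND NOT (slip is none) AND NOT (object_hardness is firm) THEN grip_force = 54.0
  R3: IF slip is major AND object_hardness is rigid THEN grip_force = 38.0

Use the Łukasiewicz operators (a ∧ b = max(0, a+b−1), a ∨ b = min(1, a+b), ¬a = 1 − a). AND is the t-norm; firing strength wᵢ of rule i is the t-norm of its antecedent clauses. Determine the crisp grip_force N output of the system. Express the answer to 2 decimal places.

R1 (z=20.0): firm=0.16, medium=0.65; AND[max(0, a+b−1)] → w = 0.00
R2 (z=54.0): medium=0.65, ¬none=1−0.36=0.64, ¬firm=1−0.16=0.84; AND[max(0, a+b−1)] → w = 0.13
R3 (z=38.0): major=0.87, rigid=0.93; AND[max(0, a+b−1)] → w = 0.80
Weighted average = (0.00·20.0 + 0.13·54.0 + 0.80·38.0) / (0.00 + 0.13 + 0.80)
  = 37.4200 / 0.9300 = 40.24

40.24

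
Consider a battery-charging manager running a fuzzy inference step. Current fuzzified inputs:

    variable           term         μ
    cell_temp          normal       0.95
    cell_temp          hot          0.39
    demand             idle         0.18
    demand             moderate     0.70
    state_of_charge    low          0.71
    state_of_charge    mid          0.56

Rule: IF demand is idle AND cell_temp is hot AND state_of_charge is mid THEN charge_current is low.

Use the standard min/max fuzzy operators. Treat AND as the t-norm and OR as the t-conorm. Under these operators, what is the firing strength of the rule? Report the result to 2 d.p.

firing strength: idle=0.18, hot=0.39, mid=0.56; AND[min(a, b)] → w = 0.18

0.18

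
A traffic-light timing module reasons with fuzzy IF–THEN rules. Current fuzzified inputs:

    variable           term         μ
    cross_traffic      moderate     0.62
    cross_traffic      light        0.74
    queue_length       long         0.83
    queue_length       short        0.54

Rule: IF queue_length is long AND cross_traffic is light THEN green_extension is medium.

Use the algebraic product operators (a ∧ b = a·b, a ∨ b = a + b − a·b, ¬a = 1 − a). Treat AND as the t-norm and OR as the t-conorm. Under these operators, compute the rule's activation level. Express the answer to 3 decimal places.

0.614

firing strength: long=0.83, light=0.74; AND[a·b] → w = 0.6142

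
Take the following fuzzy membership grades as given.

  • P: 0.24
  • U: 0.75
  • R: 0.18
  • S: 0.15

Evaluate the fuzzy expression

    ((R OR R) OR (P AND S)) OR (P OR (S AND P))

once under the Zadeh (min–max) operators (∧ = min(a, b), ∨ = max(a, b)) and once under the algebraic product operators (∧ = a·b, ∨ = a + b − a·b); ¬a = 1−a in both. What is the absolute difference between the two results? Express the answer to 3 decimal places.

Under Zadeh (min–max):
  R OR R = max(a, b) on (0.18, 0.18) = 0.18
  P AND S = min(a, b) on (0.24, 0.15) = 0.15
  (R OR R) OR (P AND S) = max(a, b) on (0.18, 0.15) = 0.18
  S AND P = min(a, b) on (0.15, 0.24) = 0.15
  P OR (S AND P) = max(a, b) on (0.24, 0.15) = 0.24
  ((R OR R) OR (P AND S)) OR (P OR (S AND P)) = max(a, b) on (0.18, 0.24) = 0.24
  → value = 0.2400
Under algebraic product:
  R OR R = a + b − a·b on (0.1800, 0.1800) = 0.3276
  P AND S = a·b on (0.2400, 0.1500) = 0.0360
  (R OR R) OR (P AND S) = a + b − a·b on (0.3276, 0.0360) = 0.3518
  S AND P = a·b on (0.1500, 0.2400) = 0.0360
  P OR (S AND P) = a + b − a·b on (0.2400, 0.0360) = 0.2674
  ((R OR R) OR (P AND S)) OR (P OR (S AND P)) = a + b − a·b on (0.3518, 0.2674) = 0.5251
  → value = 0.5251
|0.2400 − 0.5251| = 0.285

0.285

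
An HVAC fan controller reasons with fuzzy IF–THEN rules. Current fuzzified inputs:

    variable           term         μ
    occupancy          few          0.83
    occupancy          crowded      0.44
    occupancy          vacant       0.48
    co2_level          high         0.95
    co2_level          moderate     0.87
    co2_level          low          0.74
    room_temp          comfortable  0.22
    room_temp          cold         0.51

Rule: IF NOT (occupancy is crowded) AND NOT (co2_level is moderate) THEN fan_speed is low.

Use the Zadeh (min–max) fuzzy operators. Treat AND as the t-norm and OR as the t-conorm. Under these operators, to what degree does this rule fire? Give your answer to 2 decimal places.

firing strength: ¬crowded=1−0.44=0.56, ¬moderate=1−0.87=0.13; AND[min(a, b)] → w = 0.13

0.13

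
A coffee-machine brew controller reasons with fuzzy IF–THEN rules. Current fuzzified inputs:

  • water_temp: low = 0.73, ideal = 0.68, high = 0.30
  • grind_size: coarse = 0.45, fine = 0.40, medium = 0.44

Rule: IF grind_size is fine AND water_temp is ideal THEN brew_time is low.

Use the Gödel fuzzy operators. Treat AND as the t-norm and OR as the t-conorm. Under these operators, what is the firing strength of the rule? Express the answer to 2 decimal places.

firing strength: fine=0.40, ideal=0.68; AND[min(a, b)] → w = 0.40

0.40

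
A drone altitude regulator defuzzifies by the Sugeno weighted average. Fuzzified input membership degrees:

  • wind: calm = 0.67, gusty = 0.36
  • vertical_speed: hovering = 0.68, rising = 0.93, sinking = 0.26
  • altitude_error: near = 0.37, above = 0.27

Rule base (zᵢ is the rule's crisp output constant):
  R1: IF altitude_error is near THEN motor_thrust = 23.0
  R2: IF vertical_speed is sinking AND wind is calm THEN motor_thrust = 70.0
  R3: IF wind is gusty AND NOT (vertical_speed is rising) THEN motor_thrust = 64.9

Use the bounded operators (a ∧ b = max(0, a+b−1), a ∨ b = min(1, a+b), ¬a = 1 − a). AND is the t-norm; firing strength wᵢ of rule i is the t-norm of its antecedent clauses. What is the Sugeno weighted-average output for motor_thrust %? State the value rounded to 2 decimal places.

23.00

R1 (z=23.0): near=0.37 → w = 0.37
R2 (z=70.0): sinking=0.26, calm=0.67; AND[max(0, a+b−1)] → w = 0.00
R3 (z=64.9): gusty=0.36, ¬rising=1−0.93=0.07; AND[max(0, a+b−1)] → w = 0.00
Weighted average = (0.37·23.0 + 0.00·70.0 + 0.00·64.9) / (0.37 + 0.00 + 0.00)
  = 8.5100 / 0.3700 = 23.00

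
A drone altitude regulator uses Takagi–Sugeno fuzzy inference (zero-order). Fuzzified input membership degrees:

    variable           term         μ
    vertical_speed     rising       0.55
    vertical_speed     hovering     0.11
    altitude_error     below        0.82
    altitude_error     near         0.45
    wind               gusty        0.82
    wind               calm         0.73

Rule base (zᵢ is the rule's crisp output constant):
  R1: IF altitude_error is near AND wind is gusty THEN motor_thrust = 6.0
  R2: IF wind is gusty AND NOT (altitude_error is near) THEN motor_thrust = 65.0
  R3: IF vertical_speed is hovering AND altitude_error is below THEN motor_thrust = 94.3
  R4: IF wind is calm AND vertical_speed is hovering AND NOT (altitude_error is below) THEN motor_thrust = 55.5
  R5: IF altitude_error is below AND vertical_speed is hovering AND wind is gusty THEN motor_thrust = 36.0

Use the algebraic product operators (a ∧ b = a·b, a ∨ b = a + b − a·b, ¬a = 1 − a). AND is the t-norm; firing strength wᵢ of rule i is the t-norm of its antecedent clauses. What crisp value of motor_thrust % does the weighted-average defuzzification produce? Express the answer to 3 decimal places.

43.560

R1 (z=6.0): near=0.45, gusty=0.82; AND[a·b] → w = 0.3690
R2 (z=65.0): gusty=0.82, ¬near=1−0.45=0.55; AND[a·b] → w = 0.4510
R3 (z=94.3): hovering=0.11, below=0.82; AND[a·b] → w = 0.0902
R4 (z=55.5): calm=0.73, hovering=0.11, ¬below=1−0.82=0.18; AND[a·b] → w = 0.0145
R5 (z=36.0): below=0.82, hovering=0.11, gusty=0.82; AND[a·b] → w = 0.0740
Weighted average = (0.3690·6.0 + 0.4510·65.0 + 0.0902·94.3 + 0.0145·55.5 + 0.0740·36.0) / (0.3690 + 0.4510 + 0.0902 + 0.0145 + 0.0740)
  = 43.4998 / 0.9986 = 43.560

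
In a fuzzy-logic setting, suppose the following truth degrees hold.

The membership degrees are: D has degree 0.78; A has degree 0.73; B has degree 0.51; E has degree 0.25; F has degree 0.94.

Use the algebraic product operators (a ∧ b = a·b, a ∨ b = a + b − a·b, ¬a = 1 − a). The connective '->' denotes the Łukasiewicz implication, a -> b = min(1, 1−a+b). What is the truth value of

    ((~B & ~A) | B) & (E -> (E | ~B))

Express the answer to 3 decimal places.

0.575

~B = 1 − 0.5100 = 0.4900
~A = 1 − 0.7300 = 0.2700
~B & ~A = a·b on (0.4900, 0.2700) = 0.1323
(~B & ~A) | B = a + b − a·b on (0.1323, 0.5100) = 0.5748
~B = 1 − 0.5100 = 0.4900
E | ~B = a + b − a·b on (0.2500, 0.4900) = 0.6175
E -> (E | ~B)  [Łukasiewicz: min(1, 1−a+b)] with a=0.2500, b=0.6175 → 1.0000
((~B & ~A) | B) & (E -> (E | ~B)) = a·b on (0.5748, 1.0000) = 0.5748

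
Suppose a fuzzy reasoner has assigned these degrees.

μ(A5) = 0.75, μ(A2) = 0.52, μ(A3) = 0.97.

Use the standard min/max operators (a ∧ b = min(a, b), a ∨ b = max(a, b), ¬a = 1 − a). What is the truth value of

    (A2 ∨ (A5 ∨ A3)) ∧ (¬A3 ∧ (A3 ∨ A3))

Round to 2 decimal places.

0.03

A5 ∨ A3 = max(a, b) on (0.75, 0.97) = 0.97
A2 ∨ (A5 ∨ A3) = max(a, b) on (0.52, 0.97) = 0.97
¬A3 = 1 − 0.97 = 0.03
A3 ∨ A3 = max(a, b) on (0.97, 0.97) = 0.97
¬A3 ∧ (A3 ∨ A3) = min(a, b) on (0.03, 0.97) = 0.03
(A2 ∨ (A5 ∨ A3)) ∧ (¬A3 ∧ (A3 ∨ A3)) = min(a, b) on (0.97, 0.03) = 0.03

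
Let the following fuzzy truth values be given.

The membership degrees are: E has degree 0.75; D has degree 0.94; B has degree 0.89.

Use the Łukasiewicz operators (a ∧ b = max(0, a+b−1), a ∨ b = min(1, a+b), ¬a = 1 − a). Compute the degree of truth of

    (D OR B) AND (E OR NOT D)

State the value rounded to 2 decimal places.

0.81

D OR B = min(1, a+b) on (0.94, 0.89) = 1.00
NOT D = 1 − 0.94 = 0.06
E OR NOT D = min(1, a+b) on (0.75, 0.06) = 0.81
(D OR B) AND (E OR NOT D) = max(0, a+b−1) on (1.00, 0.81) = 0.81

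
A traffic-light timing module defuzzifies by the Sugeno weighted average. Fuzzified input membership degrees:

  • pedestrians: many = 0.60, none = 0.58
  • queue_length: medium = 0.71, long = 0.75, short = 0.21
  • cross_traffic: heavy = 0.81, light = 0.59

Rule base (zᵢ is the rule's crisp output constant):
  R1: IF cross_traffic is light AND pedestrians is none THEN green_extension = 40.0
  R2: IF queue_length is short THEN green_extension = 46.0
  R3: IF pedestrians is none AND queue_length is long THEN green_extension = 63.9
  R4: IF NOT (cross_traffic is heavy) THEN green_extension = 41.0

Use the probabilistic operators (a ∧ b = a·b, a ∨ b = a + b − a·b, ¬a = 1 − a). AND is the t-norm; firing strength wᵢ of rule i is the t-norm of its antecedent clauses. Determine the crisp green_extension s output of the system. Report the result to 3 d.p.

R1 (z=40.0): light=0.59, none=0.58; AND[a·b] → w = 0.3422
R2 (z=46.0): short=0.21 → w = 0.2100
R3 (z=63.9): none=0.58, long=0.75; AND[a·b] → w = 0.4350
R4 (z=41.0): ¬heavy=1−0.81=0.19 → w = 0.1900
Weighted average = (0.3422·40.0 + 0.2100·46.0 + 0.4350·63.9 + 0.1900·41.0) / (0.3422 + 0.2100 + 0.4350 + 0.1900)
  = 58.9345 / 1.1772 = 50.063

50.063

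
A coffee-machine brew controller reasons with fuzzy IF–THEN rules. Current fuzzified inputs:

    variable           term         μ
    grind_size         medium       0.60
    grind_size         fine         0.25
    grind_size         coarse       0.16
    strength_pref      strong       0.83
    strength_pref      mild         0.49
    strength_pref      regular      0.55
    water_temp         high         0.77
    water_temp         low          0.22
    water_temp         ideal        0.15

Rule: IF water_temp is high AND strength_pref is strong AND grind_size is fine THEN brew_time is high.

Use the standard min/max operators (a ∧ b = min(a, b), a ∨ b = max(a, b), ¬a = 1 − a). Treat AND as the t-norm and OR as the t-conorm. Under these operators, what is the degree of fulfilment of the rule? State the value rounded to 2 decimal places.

firing strength: high=0.77, strong=0.83, fine=0.25; AND[min(a, b)] → w = 0.25

0.25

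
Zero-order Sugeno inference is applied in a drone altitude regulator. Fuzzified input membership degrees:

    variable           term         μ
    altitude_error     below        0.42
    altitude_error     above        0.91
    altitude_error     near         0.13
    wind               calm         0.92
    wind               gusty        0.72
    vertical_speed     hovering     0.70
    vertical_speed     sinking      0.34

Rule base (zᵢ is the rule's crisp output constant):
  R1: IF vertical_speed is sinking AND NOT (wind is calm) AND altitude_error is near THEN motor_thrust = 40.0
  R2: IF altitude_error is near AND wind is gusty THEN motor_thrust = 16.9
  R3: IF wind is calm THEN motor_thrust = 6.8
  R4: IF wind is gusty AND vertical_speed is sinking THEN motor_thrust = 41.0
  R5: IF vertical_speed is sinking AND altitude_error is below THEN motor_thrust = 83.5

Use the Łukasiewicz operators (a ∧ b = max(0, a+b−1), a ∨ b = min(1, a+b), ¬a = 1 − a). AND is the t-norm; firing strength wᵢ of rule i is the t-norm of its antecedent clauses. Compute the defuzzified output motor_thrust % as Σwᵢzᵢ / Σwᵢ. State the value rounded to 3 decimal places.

8.894

R1 (z=40.0): sinking=0.34, ¬calm=1−0.92=0.08, near=0.13; AND[max(0, a+b−1)] → w = 0.00
R2 (z=16.9): near=0.13, gusty=0.72; AND[max(0, a+b−1)] → w = 0.00
R3 (z=6.8): calm=0.92 → w = 0.92
R4 (z=41.0): gusty=0.72, sinking=0.34; AND[max(0, a+b−1)] → w = 0.06
R5 (z=83.5): sinking=0.34, below=0.42; AND[max(0, a+b−1)] → w = 0.00
Weighted average = (0.00·40.0 + 0.00·16.9 + 0.92·6.8 + 0.06·41.0 + 0.00·83.5) / (0.00 + 0.00 + 0.92 + 0.06 + 0.00)
  = 8.7160 / 0.9800 = 8.894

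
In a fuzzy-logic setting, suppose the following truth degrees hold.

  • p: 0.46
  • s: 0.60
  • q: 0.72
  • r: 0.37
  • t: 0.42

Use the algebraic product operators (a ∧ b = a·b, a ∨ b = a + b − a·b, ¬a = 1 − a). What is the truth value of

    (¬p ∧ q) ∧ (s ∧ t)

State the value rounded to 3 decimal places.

¬p = 1 − 0.4600 = 0.5400
¬p ∧ q = a·b on (0.5400, 0.7200) = 0.3888
s ∧ t = a·b on (0.6000, 0.4200) = 0.2520
(¬p ∧ q) ∧ (s ∧ t) = a·b on (0.3888, 0.2520) = 0.0980

0.098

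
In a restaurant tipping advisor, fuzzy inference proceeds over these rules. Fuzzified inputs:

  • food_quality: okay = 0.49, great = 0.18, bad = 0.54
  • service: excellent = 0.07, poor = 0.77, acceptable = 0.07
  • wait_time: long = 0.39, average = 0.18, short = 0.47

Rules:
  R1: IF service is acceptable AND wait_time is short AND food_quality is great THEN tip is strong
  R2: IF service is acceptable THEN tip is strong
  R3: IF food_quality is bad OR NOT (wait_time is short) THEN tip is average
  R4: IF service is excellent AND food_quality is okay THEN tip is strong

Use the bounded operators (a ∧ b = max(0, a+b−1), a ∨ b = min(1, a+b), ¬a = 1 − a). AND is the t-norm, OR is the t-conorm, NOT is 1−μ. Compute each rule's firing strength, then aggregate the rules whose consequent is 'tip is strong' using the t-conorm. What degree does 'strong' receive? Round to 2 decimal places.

0.07

R1: acceptable=0.07, short=0.47, great=0.18; AND[max(0, a+b−1)] → w = 0.00
R2: acceptable=0.07 → w = 0.07
R3: bad=0.54, ¬short=1−0.47=0.53; OR[min(1, a+b)] → w = 1.00
R4: excellent=0.07, okay=0.49; AND[max(0, a+b−1)] → w = 0.00
Rules with consequent 'strong': {R1, R2, R4} → strengths 0.00, 0.07, 0.00
Aggregate via t-conorm [min(1, a+b)]: 0.07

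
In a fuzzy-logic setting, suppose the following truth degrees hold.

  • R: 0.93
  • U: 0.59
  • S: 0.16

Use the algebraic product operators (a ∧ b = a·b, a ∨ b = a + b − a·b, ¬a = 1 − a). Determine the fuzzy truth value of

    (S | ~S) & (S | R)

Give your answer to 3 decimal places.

~S = 1 − 0.1600 = 0.8400
S | ~S = a + b − a·b on (0.1600, 0.8400) = 0.8656
S | R = a + b − a·b on (0.1600, 0.9300) = 0.9412
(S | ~S) & (S | R) = a·b on (0.8656, 0.9412) = 0.8147

0.815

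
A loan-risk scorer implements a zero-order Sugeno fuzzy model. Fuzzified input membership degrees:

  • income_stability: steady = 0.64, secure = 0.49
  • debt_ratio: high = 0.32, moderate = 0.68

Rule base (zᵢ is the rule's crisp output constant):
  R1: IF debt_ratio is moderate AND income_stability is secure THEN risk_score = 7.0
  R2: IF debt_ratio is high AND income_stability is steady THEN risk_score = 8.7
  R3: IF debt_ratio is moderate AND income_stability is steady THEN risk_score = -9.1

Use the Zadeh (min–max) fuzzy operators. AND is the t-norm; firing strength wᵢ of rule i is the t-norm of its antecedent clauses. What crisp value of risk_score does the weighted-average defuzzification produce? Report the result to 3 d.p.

R1 (z=7.0): moderate=0.68, secure=0.49; AND[min(a, b)] → w = 0.49
R2 (z=8.7): high=0.32, steady=0.64; AND[min(a, b)] → w = 0.32
R3 (z=-9.1): moderate=0.68, steady=0.64; AND[min(a, b)] → w = 0.64
Weighted average = (0.49·7.0 + 0.32·8.7 + 0.64·-9.1) / (0.49 + 0.32 + 0.64)
  = 0.3900 / 1.4500 = 0.269

0.269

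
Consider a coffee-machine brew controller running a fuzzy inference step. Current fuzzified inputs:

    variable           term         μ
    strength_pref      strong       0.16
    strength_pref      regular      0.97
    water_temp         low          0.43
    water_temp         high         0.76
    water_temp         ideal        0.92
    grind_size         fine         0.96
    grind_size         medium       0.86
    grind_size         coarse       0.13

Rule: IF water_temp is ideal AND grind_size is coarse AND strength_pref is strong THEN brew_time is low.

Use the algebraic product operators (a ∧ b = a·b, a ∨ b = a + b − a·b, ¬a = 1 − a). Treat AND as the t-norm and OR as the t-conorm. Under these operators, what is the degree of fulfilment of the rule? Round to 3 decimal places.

firing strength: ideal=0.92, coarse=0.13, strong=0.16; AND[a·b] → w = 0.0191

0.019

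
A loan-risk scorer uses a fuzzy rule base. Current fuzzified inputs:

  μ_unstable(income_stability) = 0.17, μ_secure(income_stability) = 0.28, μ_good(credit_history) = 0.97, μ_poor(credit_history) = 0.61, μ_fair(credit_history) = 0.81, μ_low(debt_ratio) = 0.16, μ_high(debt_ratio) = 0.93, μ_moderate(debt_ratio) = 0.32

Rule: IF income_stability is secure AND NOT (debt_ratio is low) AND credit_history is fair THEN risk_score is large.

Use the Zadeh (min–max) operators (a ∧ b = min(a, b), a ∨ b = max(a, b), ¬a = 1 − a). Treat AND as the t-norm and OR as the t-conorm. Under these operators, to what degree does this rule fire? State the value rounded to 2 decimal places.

0.28

firing strength: secure=0.28, ¬low=1−0.16=0.84, fair=0.81; AND[min(a, b)] → w = 0.28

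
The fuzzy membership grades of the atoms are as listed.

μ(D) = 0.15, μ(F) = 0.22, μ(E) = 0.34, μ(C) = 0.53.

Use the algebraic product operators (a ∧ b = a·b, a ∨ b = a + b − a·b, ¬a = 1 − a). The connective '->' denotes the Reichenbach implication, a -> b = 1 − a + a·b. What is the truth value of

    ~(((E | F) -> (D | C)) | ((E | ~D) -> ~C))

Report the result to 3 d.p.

0.093

E | F = a + b − a·b on (0.3400, 0.2200) = 0.4852
D | C = a + b − a·b on (0.1500, 0.5300) = 0.6005
(E | F) -> (D | C)  [Reichenbach: 1 − a + a·b] with a=0.4852, b=0.6005 → 0.8062
~D = 1 − 0.1500 = 0.8500
E | ~D = a + b − a·b on (0.3400, 0.8500) = 0.9010
~C = 1 − 0.5300 = 0.4700
(E | ~D) -> ~C  [Reichenbach: 1 − a + a·b] with a=0.9010, b=0.4700 → 0.5225
((E | F) -> (D | C)) | ((E | ~D) -> ~C) = a + b − a·b on (0.8062, 0.5225) = 0.9074
~(((E | F) -> (D | C)) | ((E | ~D) -> ~C)) = 1 − 0.9074 = 0.0926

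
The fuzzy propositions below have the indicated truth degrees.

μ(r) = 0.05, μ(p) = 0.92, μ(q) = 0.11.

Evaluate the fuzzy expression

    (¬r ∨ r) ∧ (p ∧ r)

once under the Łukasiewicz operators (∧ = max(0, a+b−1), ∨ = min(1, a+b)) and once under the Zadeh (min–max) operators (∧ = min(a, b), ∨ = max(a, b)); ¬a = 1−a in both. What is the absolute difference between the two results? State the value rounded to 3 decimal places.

Under Łukasiewicz:
  ¬r = 1 − 0.05 = 0.95
  ¬r ∨ r = min(1, a+b) on (0.95, 0.05) = 1.00
  p ∧ r = max(0, a+b−1) on (0.92, 0.05) = 0.00
  (¬r ∨ r) ∧ (p ∧ r) = max(0, a+b−1) on (1.00, 0.00) = 0.00
  → value = 0.0000
Under Zadeh (min–max):
  ¬r = 1 − 0.05 = 0.95
  ¬r ∨ r = max(a, b) on (0.95, 0.05) = 0.95
  p ∧ r = min(a, b) on (0.92, 0.05) = 0.05
  (¬r ∨ r) ∧ (p ∧ r) = min(a, b) on (0.95, 0.05) = 0.05
  → value = 0.0500
|0.0000 − 0.0500| = 0.050

0.050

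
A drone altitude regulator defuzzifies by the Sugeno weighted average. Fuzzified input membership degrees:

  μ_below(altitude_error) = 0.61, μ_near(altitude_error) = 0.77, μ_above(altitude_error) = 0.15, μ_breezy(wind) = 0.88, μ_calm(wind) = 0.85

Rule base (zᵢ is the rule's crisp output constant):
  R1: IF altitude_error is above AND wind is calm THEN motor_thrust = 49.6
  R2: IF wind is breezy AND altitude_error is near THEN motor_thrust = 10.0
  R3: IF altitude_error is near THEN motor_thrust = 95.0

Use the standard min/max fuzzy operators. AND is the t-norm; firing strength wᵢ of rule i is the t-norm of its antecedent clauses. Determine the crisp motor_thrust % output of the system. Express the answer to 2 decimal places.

R1 (z=49.6): above=0.15, calm=0.85; AND[min(a, b)] → w = 0.15
R2 (z=10.0): breezy=0.88, near=0.77; AND[min(a, b)] → w = 0.77
R3 (z=95.0): near=0.77 → w = 0.77
Weighted average = (0.15·49.6 + 0.77·10.0 + 0.77·95.0) / (0.15 + 0.77 + 0.77)
  = 88.2900 / 1.6900 = 52.24

52.24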